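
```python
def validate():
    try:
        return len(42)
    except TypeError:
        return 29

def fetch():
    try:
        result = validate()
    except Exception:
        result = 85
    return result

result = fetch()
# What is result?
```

Step-by-step execution trace:
1. `fetch()` calls `validate()`.
2. In validate: `len(42)` raises TypeError; `except TypeError` catches it → returns 29.
3. In fetch: `result = validate()` → result = 29. No exception reaches fetch.
4. `except Exception` is skipped; fetch returns 29.
5. result = 29.
Result: 29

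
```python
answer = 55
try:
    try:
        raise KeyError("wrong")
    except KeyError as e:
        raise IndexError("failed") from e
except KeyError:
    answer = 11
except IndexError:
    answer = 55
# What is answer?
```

Step-by-step execution trace:
1. Inner try raises KeyError; inner `except KeyError as e` catches it.
2. `raise IndexError(...) from e` raises IndexError (KeyError is attached as __cause__, but only IndexError is active).
3. Outer `except KeyError` does not match IndexError; skipped.
4. Outer `except IndexError` matches → answer = 55.
Result: 55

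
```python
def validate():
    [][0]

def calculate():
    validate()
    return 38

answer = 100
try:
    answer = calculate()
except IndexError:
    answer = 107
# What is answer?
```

Step-by-step execution trace:
1. answer starts at 100.
2. try: `calculate()` calls `validate()`.
3. `validate()` evaluates `[][0]`, which raises IndexError; it propagates through calculate (uncaught).
4. `return 38` in calculate is not reached; the assignment to answer does not complete.
5. `except IndexError` matches → answer = 107.
Result: 107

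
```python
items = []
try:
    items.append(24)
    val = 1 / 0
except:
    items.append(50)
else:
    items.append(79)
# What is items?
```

Step-by-step execution trace:
1. try: `items.append(24)` → items = [24].
2. `val = 1 / 0` raises ZeroDivisionError.
3. bare `except` matches → `items.append(50)` → items = [24, 50].
4. `else` is skipped (an exception was raised).
Result: [24, 50]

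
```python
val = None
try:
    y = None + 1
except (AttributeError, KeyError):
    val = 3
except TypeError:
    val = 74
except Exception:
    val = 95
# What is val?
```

Step-by-step execution trace:
1. `y = None + 1` raises TypeError.
2. `except (AttributeError, KeyError)` does not match TypeError; skipped.
3. `except TypeError` matches (exact type match) → val = 74.
4. `except Exception` is not reached.
Result: 74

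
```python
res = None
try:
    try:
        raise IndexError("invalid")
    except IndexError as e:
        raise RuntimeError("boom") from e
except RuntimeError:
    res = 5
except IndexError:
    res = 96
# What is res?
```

Step-by-step execution trace:
1. Inner try raises IndexError; inner `except IndexError as e` catches it.
2. `raise RuntimeError(...) from e` raises RuntimeError (IndexError is attached as __cause__, but only RuntimeError is active).
3. Outer `except RuntimeError` matches → res = 5.
4. `except IndexError` is not reached.
Result: 5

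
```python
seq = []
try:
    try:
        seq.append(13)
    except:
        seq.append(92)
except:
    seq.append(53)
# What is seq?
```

Step-by-step execution trace:
1. Inner try: `seq.append(13)` → seq = [13]. No exception raised.
2. Inner `except` is skipped.
3. Inner try completes normally; outer `except` is skipped.
Result: [13]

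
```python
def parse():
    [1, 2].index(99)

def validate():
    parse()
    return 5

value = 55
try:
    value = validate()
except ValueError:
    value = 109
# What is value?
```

Step-by-step execution trace:
1. value starts at 55.
2. try: `validate()` calls `parse()`.
3. `parse()` evaluates `[1, 2].index(99)`, which raises ValueError; it propagates through validate (uncaught).
4. `return 5` in validate is not reached; the assignment to value does not complete.
5. `except ValueError` matches → value = 109.
Result: 109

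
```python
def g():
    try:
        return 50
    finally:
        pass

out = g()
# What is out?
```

Step-by-step execution trace:
1. `g()` enters try: `return 50` sets pending return value 50.
2. Before returning, `finally: pass` runs (no effect).
3. g() returns 50 → out = 50.
Result: 50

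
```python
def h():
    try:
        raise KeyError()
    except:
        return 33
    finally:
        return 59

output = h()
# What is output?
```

Step-by-step execution trace:
1. `h()` enters try: `raise KeyError()` raises KeyError.
2. bare `except` matches → `return 33` sets pending return value 33.
3. Before returning, `finally: return 59` runs and overrides the pending return.
4. h() returns 59 → output = 59.
Result: 59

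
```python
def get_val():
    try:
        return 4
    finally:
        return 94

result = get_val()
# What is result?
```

Step-by-step execution trace:
1. `get_val()` enters try: `return 4` sets pending return value 4.
2. Before returning, `finally: return 94` runs and overrides the pending return.
3. get_val() returns 94 → result = 94.
Result: 94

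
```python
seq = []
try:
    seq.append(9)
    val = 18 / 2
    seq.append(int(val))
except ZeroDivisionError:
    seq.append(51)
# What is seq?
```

Step-by-step execution trace:
1. try: `seq.append(9)` → seq = [9].
2. `val = 18 / 2` → val = 9.0. No exception raised.
3. `seq.append(int(val))` → seq = [9, 9].
4. `except ZeroDivisionError` is skipped (no exception was raised).
Result: [9, 9]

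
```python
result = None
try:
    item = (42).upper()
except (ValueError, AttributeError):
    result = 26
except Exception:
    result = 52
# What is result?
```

Step-by-step execution trace:
1. `item = (42).upper()` raises AttributeError.
2. `except (ValueError, AttributeError)` matches (AttributeError is in the tuple) → result = 26.
3. `except Exception` is not reached.
Result: 26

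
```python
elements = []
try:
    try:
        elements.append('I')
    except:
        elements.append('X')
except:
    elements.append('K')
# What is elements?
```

Step-by-step execution trace:
1. Inner try: `elements.append('I')` → elements = ['I']. No exception raised.
2. Inner `except` is skipped.
3. Inner try completes normally; outer `except` is skipped.
Result: ['I']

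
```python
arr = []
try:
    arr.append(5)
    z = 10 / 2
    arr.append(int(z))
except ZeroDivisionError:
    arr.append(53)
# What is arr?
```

Step-by-step execution trace:
1. try: `arr.append(5)` → arr = [5].
2. `z = 10 / 2` → z = 5.0. No exception raised.
3. `arr.append(int(z))` → arr = [5, 5].
4. `except ZeroDivisionError` is skipped (no exception was raised).
Result: [5, 5]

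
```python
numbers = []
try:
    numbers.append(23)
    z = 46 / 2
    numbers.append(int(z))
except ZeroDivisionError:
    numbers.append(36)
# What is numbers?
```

Step-by-step execution trace:
1. try: `numbers.append(23)` → numbers = [23].
2. `z = 46 / 2` → z = 23.0. No exception raised.
3. `numbers.append(int(z))` → numbers = [23, 23].
4. `except ZeroDivisionError` is skipped (no exception was raised).
Result: [23, 23]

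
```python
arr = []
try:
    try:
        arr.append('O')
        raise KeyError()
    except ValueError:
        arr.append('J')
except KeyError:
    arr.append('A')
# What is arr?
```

Step-by-step execution trace:
1. Inner try: `arr.append('O')` → arr = ['O'].
2. `raise KeyError()` raises KeyError.
3. Inner `except ValueError` does not match KeyError; exception propagates to outer try.
4. Outer `except KeyError` matches → `arr.append('A')` → arr = ['O', 'A'].
Result: ['O', 'A']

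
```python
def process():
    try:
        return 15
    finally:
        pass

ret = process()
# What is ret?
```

Step-by-step execution trace:
1. `process()` enters try: `return 15` sets pending return value 15.
2. Before returning, `finally: pass` runs (no effect).
3. process() returns 15 → ret = 15.
Result: 15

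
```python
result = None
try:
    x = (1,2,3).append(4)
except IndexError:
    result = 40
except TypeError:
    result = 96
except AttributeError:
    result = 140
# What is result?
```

Step-by-step execution trace:
1. `x = (1,2,3).append(4)` raises AttributeError.
2. `except IndexError` does not match AttributeError; skipped.
3. `except TypeError` does not match AttributeError; skipped.
4. `except AttributeError` matches → result = 140.
Result: 140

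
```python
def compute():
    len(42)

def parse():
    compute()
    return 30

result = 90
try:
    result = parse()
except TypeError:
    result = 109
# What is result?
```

Step-by-step execution trace:
1. result starts at 90.
2. try: `parse()` calls `compute()`.
3. `compute()` evaluates `len(42)`, which raises TypeError; it propagates through parse (uncaught).
4. `return 30` in parse is not reached; the assignment to result does not complete.
5. `except TypeError` matches → result = 109.
Result: 109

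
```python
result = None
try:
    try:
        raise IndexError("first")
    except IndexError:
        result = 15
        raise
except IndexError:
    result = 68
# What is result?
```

Step-by-step execution trace:
1. Inner try: `raise IndexError("first")` raises IndexError.
2. Inner `except IndexError` matches → result = 15.
3. bare `raise` re-raises the same IndexError.
4. Outer `except IndexError` matches → result = 68.
Result: 68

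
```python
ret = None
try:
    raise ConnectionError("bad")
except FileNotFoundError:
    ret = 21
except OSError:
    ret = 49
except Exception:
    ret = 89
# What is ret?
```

Step-by-step execution trace:
1. `raise ConnectionError(...)` raises ConnectionError.
2. `except FileNotFoundError` does not match (ConnectionError is not a subclass of FileNotFoundError); skipped.
3. `except OSError` matches (ConnectionError is a subclass of OSError) → ret = 49.
4. `except Exception` is not reached.
Result: 49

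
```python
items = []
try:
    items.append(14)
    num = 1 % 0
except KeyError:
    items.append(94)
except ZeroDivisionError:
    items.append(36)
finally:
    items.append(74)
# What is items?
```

Step-by-step execution trace:
1. try: `items.append(14)` → items = [14].
2. `num = 1 % 0` raises ZeroDivisionError.
3. `except KeyError` does not match ZeroDivisionError; skipped.
4. `except ZeroDivisionError` matches → `items.append(36)` → items = [14, 36].
5. finally always runs: `items.append(74)` → items = [14, 36, 74].
Result: [14, 36, 74]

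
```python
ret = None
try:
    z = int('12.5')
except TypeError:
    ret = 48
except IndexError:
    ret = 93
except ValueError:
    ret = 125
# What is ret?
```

Step-by-step execution trace:
1. `z = int('12.5')` raises ValueError.
2. `except TypeError` does not match ValueError; skipped.
3. `except IndexError` does not match ValueError; skipped.
4. `except ValueError` matches → ret = 125.
Result: 125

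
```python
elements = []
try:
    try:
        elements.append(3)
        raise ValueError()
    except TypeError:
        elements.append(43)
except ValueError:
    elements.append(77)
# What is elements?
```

Step-by-step execution trace:
1. Inner try: `elements.append(3)` → elements = [3].
2. `raise ValueError()` raises ValueError.
3. Inner `except TypeError` does not match ValueError; exception propagates to outer try.
4. Outer `except ValueError` matches → `elements.append(77)` → elements = [3, 77].
Result: [3, 77]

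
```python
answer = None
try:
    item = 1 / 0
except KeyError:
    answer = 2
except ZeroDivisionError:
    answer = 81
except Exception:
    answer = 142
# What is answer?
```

Step-by-step execution trace:
1. `item = 1 / 0` raises ZeroDivisionError.
2. `except KeyError` does not match ZeroDivisionError; skipped.
3. `except ZeroDivisionError` matches → answer = 81.
4. Remaining except clauses are skipped.
Result: 81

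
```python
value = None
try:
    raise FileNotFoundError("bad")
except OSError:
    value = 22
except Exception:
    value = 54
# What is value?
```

Step-by-step execution trace:
1. `raise FileNotFoundError(...)` raises FileNotFoundError.
2. `except OSError` matches (FileNotFoundError is a subclass of OSError) → value = 22.
3. `except Exception` is not reached.
Result: 22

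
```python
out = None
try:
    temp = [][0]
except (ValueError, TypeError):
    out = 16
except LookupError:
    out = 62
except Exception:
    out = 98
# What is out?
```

Step-by-step execution trace:
1. `temp = [][0]` raises IndexError.
2. `except (ValueError, TypeError)` does not match IndexError; skipped.
3. `except LookupError` matches (IndexError is a subclass of LookupError) → out = 62.
4. `except Exception` is not reached.
Result: 62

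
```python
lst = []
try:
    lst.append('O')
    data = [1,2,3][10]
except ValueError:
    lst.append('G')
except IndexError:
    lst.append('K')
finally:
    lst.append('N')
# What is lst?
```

Step-by-step execution trace:
1. try: `lst.append('O')` → lst = ['O'].
2. `data = [1,2,3][10]` raises IndexError.
3. `except ValueError` does not match IndexError; skipped.
4. `except IndexError` matches → `lst.append('K')` → lst = ['O', 'K'].
5. finally always runs: `lst.append('N')` → lst = ['O', 'K', 'N'].
Result: ['O', 'K', 'N']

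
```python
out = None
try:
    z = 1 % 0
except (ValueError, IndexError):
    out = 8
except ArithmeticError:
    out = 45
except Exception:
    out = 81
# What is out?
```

Step-by-step execution trace:
1. `z = 1 % 0` raises ZeroDivisionError.
2. `except (ValueError, IndexError)` does not match ZeroDivisionError; skipped.
3. `except ArithmeticError` matches (ZeroDivisionError is a subclass of ArithmeticError) → out = 45.
4. `except Exception` is not reached.
Result: 45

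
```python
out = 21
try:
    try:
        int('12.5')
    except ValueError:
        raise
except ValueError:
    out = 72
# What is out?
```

Step-by-step execution trace:
1. Inner try: `int('12.5')` raises ValueError.
2. Inner `except ValueError` matches; bare `raise` re-raises the same ValueError.
3. Outer `except ValueError` matches → out = 72.
Result: 72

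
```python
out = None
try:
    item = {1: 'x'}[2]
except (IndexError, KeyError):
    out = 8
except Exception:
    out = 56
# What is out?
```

Step-by-step execution trace:
1. `item = {1: 'x'}[2]` raises KeyError.
2. `except (IndexError, KeyError)` matches (KeyError is in the tuple) → out = 8.
3. `except Exception` is not reached.
Result: 8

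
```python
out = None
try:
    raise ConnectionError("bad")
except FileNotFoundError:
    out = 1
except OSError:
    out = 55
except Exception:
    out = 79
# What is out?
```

Step-by-step execution trace:
1. `raise ConnectionError(...)` raises ConnectionError.
2. `except FileNotFoundError` does not match (ConnectionError is not a subclass of FileNotFoundError); skipped.
3. `except OSError` matches (ConnectionError is a subclass of OSError) → out = 55.
4. `except Exception` is not reached.
Result: 55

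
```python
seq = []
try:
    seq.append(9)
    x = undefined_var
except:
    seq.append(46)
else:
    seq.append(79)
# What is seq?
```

Step-by-step execution trace:
1. try: `seq.append(9)` → seq = [9].
2. `x = undefined_var` raises NameError.
3. bare `except` matches → `seq.append(46)` → seq = [9, 46].
4. `else` is skipped (an exception was raised).
Result: [9, 46]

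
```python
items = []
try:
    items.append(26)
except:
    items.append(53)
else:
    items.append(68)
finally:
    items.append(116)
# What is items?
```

Step-by-step execution trace:
1. try: `items.append(26)` → items = [26]. No exception raised.
2. `except` is skipped.
3. `else` runs: `items.append(68)` → items = [26, 68].
4. `finally` always runs: `items.append(116)` → items = [26, 68, 116].
Result: [26, 68, 116]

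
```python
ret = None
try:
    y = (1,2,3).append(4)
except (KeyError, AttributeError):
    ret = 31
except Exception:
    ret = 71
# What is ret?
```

Step-by-step execution trace:
1. `y = (1,2,3).append(4)` raises AttributeError.
2. `except (KeyError, AttributeError)` matches (AttributeError is in the tuple) → ret = 31.
3. `except Exception` is not reached.
Result: 31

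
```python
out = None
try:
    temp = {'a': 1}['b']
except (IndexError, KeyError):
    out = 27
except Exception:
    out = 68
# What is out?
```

Step-by-step execution trace:
1. `temp = {'a': 1}['b']` raises KeyError.
2. `except (IndexError, KeyError)` matches (KeyError is in the tuple) → out = 27.
3. `except Exception` is not reached.
Result: 27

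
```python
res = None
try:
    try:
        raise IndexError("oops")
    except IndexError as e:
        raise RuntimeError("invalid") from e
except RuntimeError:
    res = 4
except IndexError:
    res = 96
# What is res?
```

Step-by-step execution trace:
1. Inner try raises IndexError; inner `except IndexError as e` catches it.
2. `raise RuntimeError(...) from e` raises RuntimeError (IndexError is attached as __cause__, but only RuntimeError is active).
3. Outer `except RuntimeError` matches → res = 4.
4. `except IndexError` is not reached.
Result: 4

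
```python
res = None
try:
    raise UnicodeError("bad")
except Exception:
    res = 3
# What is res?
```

Step-by-step execution trace:
1. `raise UnicodeError(...)` raises UnicodeError.
2. `except Exception` matches (UnicodeError is a subclass of Exception) → res = 3.
Result: 3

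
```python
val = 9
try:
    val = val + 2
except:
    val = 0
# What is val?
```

Step-by-step execution trace:
1. val starts at 9.
2. try: `val = val + 2` → val = 11. No exception raised.
3. `except` is skipped.
Result: 11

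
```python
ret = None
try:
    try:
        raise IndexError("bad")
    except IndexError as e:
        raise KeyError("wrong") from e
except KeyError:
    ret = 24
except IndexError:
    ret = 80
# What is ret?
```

Step-by-step execution trace:
1. Inner try raises IndexError; inner `except IndexError as e` catches it.
2. `raise KeyError(...) from e` raises KeyError (IndexError is attached as __cause__, but only KeyError is active).
3. Outer `except KeyError` matches → ret = 24.
4. `except IndexError` is not reached.
Result: 24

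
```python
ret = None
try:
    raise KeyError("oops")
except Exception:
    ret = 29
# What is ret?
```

Step-by-step execution trace:
1. `raise KeyError(...)` raises KeyError.
2. `except Exception` matches (KeyError is a subclass of Exception) → ret = 29.
Result: 29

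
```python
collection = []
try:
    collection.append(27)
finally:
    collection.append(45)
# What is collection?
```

Step-by-step execution trace:
1. try: `collection.append(27)` → collection = [27].
2. The try body completes without raising.
3. finally always runs: `collection.append(45)` → collection = [27, 45].
Result: [27, 45]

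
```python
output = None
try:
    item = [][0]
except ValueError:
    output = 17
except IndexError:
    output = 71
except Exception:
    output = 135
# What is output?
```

Step-by-step execution trace:
1. `item = [][0]` raises IndexError.
2. `except ValueError` does not match IndexError; skipped.
3. `except IndexError` matches → output = 71.
4. Remaining except clauses are skipped.
Result: 71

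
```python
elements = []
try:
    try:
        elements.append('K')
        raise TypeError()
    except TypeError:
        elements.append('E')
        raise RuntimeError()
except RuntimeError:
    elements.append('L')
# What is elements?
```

Step-by-step execution trace:
1. Inner try: `elements.append('K')` → elements = ['K'].
2. `raise TypeError()` raises TypeError.
3. Inner `except TypeError` matches → `elements.append('E')` → elements = ['K', 'E'].
4. `raise RuntimeError()` raises RuntimeError; propagates to outer try.
5. Outer `except RuntimeError` matches → `elements.append('L')` → elements = ['K', 'E', 'L'].
Result: ['K', 'E', 'L']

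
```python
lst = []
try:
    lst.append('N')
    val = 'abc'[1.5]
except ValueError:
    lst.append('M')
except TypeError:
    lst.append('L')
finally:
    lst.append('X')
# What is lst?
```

Step-by-step execution trace:
1. try: `lst.append('N')` → lst = ['N'].
2. `val = 'abc'[1.5]` raises TypeError.
3. `except ValueError` does not match TypeError; skipped.
4. `except TypeError` matches → `lst.append('L')` → lst = ['N', 'L'].
5. finally always runs: `lst.append('X')` → lst = ['N', 'L', 'X'].
Result: ['N', 'L', 'X']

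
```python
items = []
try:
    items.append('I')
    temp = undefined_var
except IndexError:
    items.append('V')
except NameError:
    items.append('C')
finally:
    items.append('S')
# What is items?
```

Step-by-step execution trace:
1. try: `items.append('I')` → items = ['I'].
2. `temp = undefined_var` raises NameError.
3. `except IndexError` does not match NameError; skipped.
4. `except NameError` matches → `items.append('C')` → items = ['I', 'C'].
5. finally always runs: `items.append('S')` → items = ['I', 'C', 'S'].
Result: ['I', 'C', 'S']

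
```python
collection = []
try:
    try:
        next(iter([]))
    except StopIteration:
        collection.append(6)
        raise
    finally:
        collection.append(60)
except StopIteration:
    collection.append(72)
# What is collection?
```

Step-by-step execution trace:
1. Inner try: `next(iter([]))` raises StopIteration.
2. Inner `except StopIteration` matches → `collection.append(6)` → collection = [6].
3. bare `raise` re-raises StopIteration.
4. Inner `finally` runs during unwinding: `collection.append(60)` → collection = [6, 60].
5. Outer `except StopIteration` matches → `collection.append(72)` → collection = [6, 60, 72].
Result: [6, 60, 72]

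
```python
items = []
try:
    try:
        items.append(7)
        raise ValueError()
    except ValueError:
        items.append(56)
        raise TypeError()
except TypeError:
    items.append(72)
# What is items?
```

Step-by-step execution trace:
1. Inner try: `items.append(7)` → items = [7].
2. `raise ValueError()` raises ValueError.
3. Inner `except ValueError` matches → `items.append(56)` → items = [7, 56].
4. `raise TypeError()` raises TypeError; propagates to outer try.
5. Outer `except TypeError` matches → `items.append(72)` → items = [7, 56, 72].
Result: [7, 56, 72]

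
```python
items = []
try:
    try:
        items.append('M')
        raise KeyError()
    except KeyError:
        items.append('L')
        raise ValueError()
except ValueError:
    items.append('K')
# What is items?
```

Step-by-step execution trace:
1. Inner try: `items.append('M')` → items = ['M'].
2. `raise KeyError()` raises KeyError.
3. Inner `except KeyError` matches → `items.append('L')` → items = ['M', 'L'].
4. `raise ValueError()` raises ValueError; propagates to outer try.
5. Outer `except ValueError` matches → `items.append('K')` → items = ['M', 'L', 'K'].
Result: ['M', 'L', 'K']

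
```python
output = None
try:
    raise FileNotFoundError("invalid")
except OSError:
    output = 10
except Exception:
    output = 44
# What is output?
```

Step-by-step execution trace:
1. `raise FileNotFoundError(...)` raises FileNotFoundError.
2. `except OSError` matches (FileNotFoundError is a subclass of OSError) → output = 10.
3. `except Exception` is not reached.
Result: 10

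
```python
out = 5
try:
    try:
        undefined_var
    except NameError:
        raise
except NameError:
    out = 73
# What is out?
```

Step-by-step execution trace:
1. Inner try: `undefined_var` raises NameError.
2. Inner `except NameError` matches; bare `raise` re-raises the same NameError.
3. Outer `except NameError` matches → out = 73.
Result: 73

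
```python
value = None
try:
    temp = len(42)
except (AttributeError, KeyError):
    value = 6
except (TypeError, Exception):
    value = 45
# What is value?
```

Step-by-step execution trace:
1. `temp = len(42)` raises TypeError.
2. `except (AttributeError, KeyError)` does not match TypeError; skipped.
3. `except (TypeError, Exception)` matches (TypeError is in the tuple) → value = 45.
Result: 45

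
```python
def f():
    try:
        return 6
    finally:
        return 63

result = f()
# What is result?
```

Step-by-step execution trace:
1. `f()` enters try: `return 6` sets pending return value 6.
2. Before returning, `finally: return 63` runs and overrides the pending return.
3. f() returns 63 → result = 63.
Result: 63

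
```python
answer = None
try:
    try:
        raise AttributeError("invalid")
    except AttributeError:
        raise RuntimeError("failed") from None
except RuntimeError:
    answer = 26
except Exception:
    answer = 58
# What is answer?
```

Step-by-step execution trace:
1. Inner try raises AttributeError; inner `except AttributeError` catches it.
2. `raise RuntimeError(...) from None` raises RuntimeError (from None suppresses __context__, but the active exception is still RuntimeError).
3. Outer `except RuntimeError` matches → answer = 26.
4. `except Exception` is not reached.
Result: 26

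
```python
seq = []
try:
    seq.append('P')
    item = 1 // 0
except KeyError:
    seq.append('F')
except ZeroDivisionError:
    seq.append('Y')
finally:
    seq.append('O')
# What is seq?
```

Step-by-step execution trace:
1. try: `seq.append('P')` → seq = ['P'].
2. `item = 1 // 0` raises ZeroDivisionError.
3. `except KeyError` does not match ZeroDivisionError; skipped.
4. `except ZeroDivisionError` matches → `seq.append('Y')` → seq = ['P', 'Y'].
5. finally always runs: `seq.append('O')` → seq = ['P', 'Y', 'O'].
Result: ['P', 'Y', 'O']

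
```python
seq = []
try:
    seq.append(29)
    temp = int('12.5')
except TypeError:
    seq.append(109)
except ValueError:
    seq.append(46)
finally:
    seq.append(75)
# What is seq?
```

Step-by-step execution trace:
1. try: `seq.append(29)` → seq = [29].
2. `temp = int('12.5')` raises ValueError.
3. `except TypeError` does not match ValueError; skipped.
4. `except ValueError` matches → `seq.append(46)` → seq = [29, 46].
5. finally always runs: `seq.append(75)` → seq = [29, 46, 75].
Result: [29, 46, 75]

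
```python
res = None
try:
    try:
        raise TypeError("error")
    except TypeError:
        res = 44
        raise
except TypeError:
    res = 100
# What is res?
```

Step-by-step execution trace:
1. Inner try: `raise TypeError("error")` raises TypeError.
2. Inner `except TypeError` matches → res = 44.
3. bare `raise` re-raises the same TypeError.
4. Outer `except TypeError` matches → res = 100.
Result: 100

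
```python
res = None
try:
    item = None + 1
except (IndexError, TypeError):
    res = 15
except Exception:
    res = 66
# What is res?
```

Step-by-step execution trace:
1. `item = None + 1` raises TypeError.
2. `except (IndexError, TypeError)` matches (TypeError is in the tuple) → res = 15.
3. `except Exception` is not reached.
Result: 15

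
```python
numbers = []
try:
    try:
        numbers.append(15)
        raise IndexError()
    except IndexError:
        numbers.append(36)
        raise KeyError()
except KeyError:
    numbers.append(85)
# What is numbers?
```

Step-by-step execution trace:
1. Inner try: `numbers.append(15)` → numbers = [15].
2. `raise IndexError()` raises IndexError.
3. Inner `except IndexError` matches → `numbers.append(36)` → numbers = [15, 36].
4. `raise KeyError()` raises KeyError; propagates to outer try.
5. Outer `except KeyError` matches → `numbers.append(85)` → numbers = [15, 36, 85].
Result: [15, 36, 85]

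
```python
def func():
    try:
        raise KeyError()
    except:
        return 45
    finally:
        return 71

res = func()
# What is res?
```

Step-by-step execution trace:
1. `func()` enters try: `raise KeyError()` raises KeyError.
2. bare `except` matches → `return 45` sets pending return value 45.
3. Before returning, `finally: return 71` runs and overrides the pending return.
4. func() returns 71 → res = 71.
Result: 71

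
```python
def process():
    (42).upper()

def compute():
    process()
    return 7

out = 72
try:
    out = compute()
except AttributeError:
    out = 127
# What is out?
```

Step-by-step execution trace:
1. out starts at 72.
2. try: `compute()` calls `process()`.
3. `process()` evaluates `(42).upper()`, which raises AttributeError; it propagates through compute (uncaught).
4. `return 7` in compute is not reached; the assignment to out does not complete.
5. `except AttributeError` matches → out = 127.
Result: 127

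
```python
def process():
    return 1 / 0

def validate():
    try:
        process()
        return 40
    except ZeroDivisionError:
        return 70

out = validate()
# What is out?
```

Step-by-step execution trace:
1. `validate()` calls `process()`.
2. `process()` evaluates `1 / 0`, which raises ZeroDivisionError; it propagates to the caller.
3. `return 40` is not reached.
4. `except ZeroDivisionError` in validate matches → returns 70.
5. out = 70.
Result: 70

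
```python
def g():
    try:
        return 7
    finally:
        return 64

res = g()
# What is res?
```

Step-by-step execution trace:
1. `g()` enters try: `return 7` sets pending return value 7.
2. Before returning, `finally: return 64` runs and overrides the pending return.
3. g() returns 64 → res = 64.
Result: 64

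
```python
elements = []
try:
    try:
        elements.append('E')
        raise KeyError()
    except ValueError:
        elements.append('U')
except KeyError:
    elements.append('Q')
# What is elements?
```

Step-by-step execution trace:
1. Inner try: `elements.append('E')` → elements = ['E'].
2. `raise KeyError()` raises KeyError.
3. Inner `except ValueError` does not match KeyError; exception propagates to outer try.
4. Outer `except KeyError` matches → `elements.append('Q')` → elements = ['E', 'Q'].
Result: ['E', 'Q']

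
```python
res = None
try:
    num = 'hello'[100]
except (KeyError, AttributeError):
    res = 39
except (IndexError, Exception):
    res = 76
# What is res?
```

Step-by-step execution trace:
1. `num = 'hello'[100]` raises IndexError.
2. `except (KeyError, AttributeError)` does not match IndexError; skipped.
3. `except (IndexError, Exception)` matches (IndexError is in the tuple) → res = 76.
Result: 76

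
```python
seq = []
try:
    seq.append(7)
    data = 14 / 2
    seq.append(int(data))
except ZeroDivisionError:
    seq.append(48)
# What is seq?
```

Step-by-step execution trace:
1. try: `seq.append(7)` → seq = [7].
2. `data = 14 / 2` → data = 7.0. No exception raised.
3. `seq.append(int(data))` → seq = [7, 7].
4. `except ZeroDivisionError` is skipped (no exception was raised).
Result: [7, 7]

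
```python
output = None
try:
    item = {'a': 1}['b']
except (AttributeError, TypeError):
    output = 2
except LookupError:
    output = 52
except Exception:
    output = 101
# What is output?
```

Step-by-step execution trace:
1. `item = {'a': 1}['b']` raises KeyError.
2. `except (AttributeError, TypeError)` does not match KeyError; skipped.
3. `except LookupError` matches (KeyError is a subclass of LookupError) → output = 52.
4. `except Exception` is not reached.
Result: 52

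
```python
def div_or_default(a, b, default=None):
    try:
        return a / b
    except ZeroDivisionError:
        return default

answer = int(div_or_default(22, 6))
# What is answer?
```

Step-by-step execution trace:
1. `div_or_default(22, 6)` enters try: `return 22 / 6` → returns 3.6666666666666665. No exception raised.
2. `except ZeroDivisionError` is skipped.
3. `int(3.6666666666666665)` → 3 → answer = 3.
Result: 3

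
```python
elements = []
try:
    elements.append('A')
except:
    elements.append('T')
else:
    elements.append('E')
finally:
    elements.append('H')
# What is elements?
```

Step-by-step execution trace:
1. try: `elements.append('A')` → elements = ['A']. No exception raised.
2. `except` is skipped.
3. `else` runs: `elements.append('E')` → elements = ['A', 'E'].
4. `finally` always runs: `elements.append('H')` → elements = ['A', 'E', 'H'].
Result: ['A', 'E', 'H']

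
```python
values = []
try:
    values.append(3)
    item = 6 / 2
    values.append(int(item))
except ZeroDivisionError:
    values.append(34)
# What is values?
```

Step-by-step execution trace:
1. try: `values.append(3)` → values = [3].
2. `item = 6 / 2` → item = 3.0. No exception raised.
3. `values.append(int(item))` → values = [3, 3].
4. `except ZeroDivisionError` is skipped (no exception was raised).
Result: [3, 3]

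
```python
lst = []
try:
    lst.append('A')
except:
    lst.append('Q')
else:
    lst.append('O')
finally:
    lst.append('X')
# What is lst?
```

Step-by-step execution trace:
1. try: `lst.append('A')` → lst = ['A']. No exception raised.
2. `except` is skipped.
3. `else` runs: `lst.append('O')` → lst = ['A', 'O'].
4. `finally` always runs: `lst.append('X')` → lst = ['A', 'O', 'X'].
Result: ['A', 'O', 'X']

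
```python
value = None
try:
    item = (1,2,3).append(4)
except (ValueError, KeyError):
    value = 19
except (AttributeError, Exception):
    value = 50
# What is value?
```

Step-by-step execution trace:
1. `item = (1,2,3).append(4)` raises AttributeError.
2. `except (ValueError, KeyError)` does not match AttributeError; skipped.
3. `except (AttributeError, Exception)` matches (AttributeError is in the tuple) → value = 50.
Result: 50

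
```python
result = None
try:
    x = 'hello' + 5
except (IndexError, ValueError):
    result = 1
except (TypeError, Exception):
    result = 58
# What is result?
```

Step-by-step execution trace:
1. `x = 'hello' + 5` raises TypeError.
2. `except (IndexError, ValueError)` does not match TypeError; skipped.
3. `except (TypeError, Exception)` matches (TypeError is in the tuple) → result = 58.
Result: 58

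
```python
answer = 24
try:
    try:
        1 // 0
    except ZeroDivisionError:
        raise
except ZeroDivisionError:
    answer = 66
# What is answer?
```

Step-by-step execution trace:
1. Inner try: `1 // 0` raises ZeroDivisionError.
2. Inner `except ZeroDivisionError` matches; bare `raise` re-raises the same ZeroDivisionError.
3. Outer `except ZeroDivisionError` matches → answer = 66.
Result: 66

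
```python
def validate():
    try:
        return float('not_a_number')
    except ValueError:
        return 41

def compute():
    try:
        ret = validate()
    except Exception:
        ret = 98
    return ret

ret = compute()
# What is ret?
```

Step-by-step execution trace:
1. `compute()` calls `validate()`.
2. In validate: `float('not_a_number')` raises ValueError; `except ValueError` catches it → returns 41.
3. In compute: `ret = validate()` → ret = 41. No exception reaches compute.
4. `except Exception` is skipped; compute returns 41.
5. ret = 41.
Result: 41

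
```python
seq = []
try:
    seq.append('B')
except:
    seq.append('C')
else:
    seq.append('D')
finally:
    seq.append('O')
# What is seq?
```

Step-by-step execution trace:
1. try: `seq.append('B')` → seq = ['B']. No exception raised.
2. `except` is skipped.
3. `else` runs: `seq.append('D')` → seq = ['B', 'D'].
4. `finally` always runs: `seq.append('O')` → seq = ['B', 'D', 'O'].
Result: ['B', 'D', 'O']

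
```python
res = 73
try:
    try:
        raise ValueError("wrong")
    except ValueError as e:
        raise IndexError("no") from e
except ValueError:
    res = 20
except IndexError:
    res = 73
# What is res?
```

Step-by-step execution trace:
1. Inner try raises ValueError; inner `except ValueError as e` catches it.
2. `raise IndexError(...) from e` raises IndexError (ValueError is attached as __cause__, but only IndexError is active).
3. Outer `except ValueError` does not match IndexError; skipped.
4. Outer `except IndexError` matches → res = 73.
Result: 73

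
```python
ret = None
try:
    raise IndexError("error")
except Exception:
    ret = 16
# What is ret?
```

Step-by-step execution trace:
1. `raise IndexError(...)` raises IndexError.
2. `except Exception` matches (IndexError is a subclass of Exception) → ret = 16.
Result: 16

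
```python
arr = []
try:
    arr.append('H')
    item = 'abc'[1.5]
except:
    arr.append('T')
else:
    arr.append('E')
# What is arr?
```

Step-by-step execution trace:
1. try: `arr.append('H')` → arr = ['H'].
2. `item = 'abc'[1.5]` raises TypeError.
3. bare `except` matches → `arr.append('T')` → arr = ['H', 'T'].
4. `else` is skipped (an exception was raised).
Result: ['H', 'T']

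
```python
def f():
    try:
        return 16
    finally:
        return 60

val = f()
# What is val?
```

Step-by-step execution trace:
1. `f()` enters try: `return 16` sets pending return value 16.
2. Before returning, `finally: return 60` runs and overrides the pending return.
3. f() returns 60 → val = 60.
Result: 60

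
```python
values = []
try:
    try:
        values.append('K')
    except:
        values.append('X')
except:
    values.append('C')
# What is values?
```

Step-by-step execution trace:
1. Inner try: `values.append('K')` → values = ['K']. No exception raised.
2. Inner `except` is skipped.
3. Inner try completes normally; outer `except` is skipped.
Result: ['K']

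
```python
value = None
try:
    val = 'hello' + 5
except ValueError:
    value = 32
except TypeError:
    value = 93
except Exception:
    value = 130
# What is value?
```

Step-by-step execution trace:
1. `val = 'hello' + 5` raises TypeError.
2. `except ValueError` does not match TypeError; skipped.
3. `except TypeError` matches → value = 93.
4. Remaining except clauses are skipped.
Result: 93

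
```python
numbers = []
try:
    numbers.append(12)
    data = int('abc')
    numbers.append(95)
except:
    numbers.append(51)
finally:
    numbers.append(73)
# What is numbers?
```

Step-by-step execution trace:
1. try: `numbers.append(12)` → numbers = [12].
2. `data = int('abc')` raises ValueError; `numbers.append(95)` is not reached.
3. bare `except` matches → `numbers.append(51)` → numbers = [12, 51].
4. finally always runs: `numbers.append(73)` → numbers = [12, 51, 73].
Result: [12, 51, 73]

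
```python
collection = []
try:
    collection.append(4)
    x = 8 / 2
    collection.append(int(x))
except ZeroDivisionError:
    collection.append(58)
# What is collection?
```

Step-by-step execution trace:
1. try: `collection.append(4)` → collection = [4].
2. `x = 8 / 2` → x = 4.0. No exception raised.
3. `collection.append(int(x))` → collection = [4, 4].
4. `except ZeroDivisionError` is skipped (no exception was raised).
Result: [4, 4]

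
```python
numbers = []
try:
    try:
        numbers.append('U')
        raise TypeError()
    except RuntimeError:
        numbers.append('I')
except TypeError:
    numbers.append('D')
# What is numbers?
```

Step-by-step execution trace:
1. Inner try: `numbers.append('U')` → numbers = ['U'].
2. `raise TypeError()` raises TypeError.
3. Inner `except RuntimeError` does not match TypeError; exception propagates to outer try.
4. Outer `except TypeError` matches → `numbers.append('D')` → numbers = ['U', 'D'].
Result: ['U', 'D']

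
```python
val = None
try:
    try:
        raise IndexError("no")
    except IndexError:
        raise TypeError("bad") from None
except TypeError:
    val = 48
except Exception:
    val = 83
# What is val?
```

Step-by-step execution trace:
1. Inner try raises IndexError; inner `except IndexError` catches it.
2. `raise TypeError(...) from None` raises TypeError (from None suppresses __context__, but the active exception is still TypeError).
3. Outer `except TypeError` matches → val = 48.
4. `except Exception` is not reached.
Result: 48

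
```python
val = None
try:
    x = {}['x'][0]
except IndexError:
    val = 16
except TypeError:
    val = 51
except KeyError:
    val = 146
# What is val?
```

Step-by-step execution trace:
1. `x = {}['x'][0]` raises KeyError.
2. `except IndexError` does not match KeyError; skipped.
3. `except TypeError` does not match KeyError; skipped.
4. `except KeyError` matches → val = 146.
Result: 146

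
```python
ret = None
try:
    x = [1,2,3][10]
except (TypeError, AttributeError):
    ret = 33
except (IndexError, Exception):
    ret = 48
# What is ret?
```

Step-by-step execution trace:
1. `x = [1,2,3][10]` raises IndexError.
2. `except (TypeError, AttributeError)` does not match IndexError; skipped.
3. `except (IndexError, Exception)` matches (IndexError is in the tuple) → ret = 48.
Result: 48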